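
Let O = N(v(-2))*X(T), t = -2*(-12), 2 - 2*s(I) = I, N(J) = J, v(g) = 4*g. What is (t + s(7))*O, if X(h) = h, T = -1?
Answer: 172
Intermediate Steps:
s(I) = 1 - I/2
t = 24
O = 8 (O = (4*(-2))*(-1) = -8*(-1) = 8)
(t + s(7))*O = (24 + (1 - ½*7))*8 = (24 + (1 - 7/2))*8 = (24 - 5/2)*8 = (43/2)*8 = 172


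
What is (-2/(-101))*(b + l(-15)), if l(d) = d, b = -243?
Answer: -516/101 ≈ -5.1089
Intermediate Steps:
(-2/(-101))*(b + l(-15)) = (-2/(-101))*(-243 - 15) = -2*(-1/101)*(-258) = (2/101)*(-258) = -516/101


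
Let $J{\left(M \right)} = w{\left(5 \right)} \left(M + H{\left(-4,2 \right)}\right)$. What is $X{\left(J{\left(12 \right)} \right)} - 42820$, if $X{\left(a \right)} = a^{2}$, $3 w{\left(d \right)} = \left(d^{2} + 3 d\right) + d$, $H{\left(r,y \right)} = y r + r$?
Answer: $-42820$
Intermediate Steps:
$H{\left(r,y \right)} = r + r y$ ($H{\left(r,y \right)} = r y + r = r + r y$)
$w{\left(d \right)} = \frac{d^{2}}{3} + \frac{4 d}{3}$ ($w{\left(d \right)} = \frac{\left(d^{2} + 3 d\right) + d}{3} = \frac{d^{2} + 4 d}{3} = \frac{d^{2}}{3} + \frac{4 d}{3}$)
$J{\left(M \right)} = -180 + 15 M$ ($J{\left(M \right)} = \frac{1}{3} \cdot 5 \left(4 + 5\right) \left(M - 4 \left(1 + 2\right)\right) = \frac{1}{3} \cdot 5 \cdot 9 \left(M - 12\right) = 15 \left(M - 12\right) = 15 \left(-12 + M\right) = -180 + 15 M$)
$X{\left(J{\left(12 \right)} \right)} - 42820 = \left(-180 + 15 \cdot 12\right)^{2} - 42820 = \left(-180 + 180\right)^{2} - 42820 = 0^{2} - 42820 = 0 - 42820 = -42820$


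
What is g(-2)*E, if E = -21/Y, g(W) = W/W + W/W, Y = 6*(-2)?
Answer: 7/2 ≈ 3.5000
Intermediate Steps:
Y = -12
g(W) = 2 (g(W) = 1 + 1 = 2)
E = 7/4 (E = -21/(-12) = -21*(-1/12) = 7/4 ≈ 1.7500)
g(-2)*E = 2*(7/4) = 7/2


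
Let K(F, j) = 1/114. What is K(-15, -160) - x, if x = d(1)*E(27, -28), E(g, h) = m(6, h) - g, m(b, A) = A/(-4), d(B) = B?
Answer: 2281/114 ≈ 20.009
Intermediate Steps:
m(b, A) = -A/4 (m(b, A) = A*(-¼) = -A/4)
K(F, j) = 1/114
E(g, h) = -g - h/4 (E(g, h) = -h/4 - g = -g - h/4)
x = -20 (x = 1*(-1*27 - ¼*(-28)) = 1*(-27 + 7) = 1*(-20) = -20)
K(-15, -160) - x = 1/114 - 1*(-20) = 1/114 + 20 = 2281/114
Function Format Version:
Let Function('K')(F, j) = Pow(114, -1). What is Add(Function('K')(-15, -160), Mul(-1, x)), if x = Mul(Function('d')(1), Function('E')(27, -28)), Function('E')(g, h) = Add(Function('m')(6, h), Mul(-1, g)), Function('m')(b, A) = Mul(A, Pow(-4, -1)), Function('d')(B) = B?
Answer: Rational(2281, 114) ≈ 20.009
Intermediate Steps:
Function('m')(b, A) = Mul(Rational(-1, 4), A) (Function('m')(b, A) = Mul(A, Rational(-1, 4)) = Mul(Rational(-1, 4), A))
Function('K')(F, j) = Rational(1, 114)
Function('E')(g, h) = Add(Mul(-1, g), Mul(Rational(-1, 4), h)) (Function('E')(g, h) = Add(Mul(Rational(-1, 4), h), Mul(-1, g)) = Add(Mul(-1, g), Mul(Rational(-1, 4), h)))
x = -20 (x = Mul(1, Add(Mul(-1, 27), Mul(Rational(-1, 4), -28))) = Mul(1, Add(-27, 7)) = Mul(1, -20) = -20)
Add(Function('K')(-15, -160), Mul(-1, x)) = Add(Rational(1, 114), Mul(-1, -20)) = Add(Rational(1, 114), 20) = Rational(2281, 114)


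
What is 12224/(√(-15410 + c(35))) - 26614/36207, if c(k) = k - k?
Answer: -26614/36207 - 6112*I*√15410/7705 ≈ -0.73505 - 98.472*I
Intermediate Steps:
c(k) = 0
12224/(√(-15410 + c(35))) - 26614/36207 = 12224/(√(-15410 + 0)) - 26614/36207 = 12224/(√(-15410)) - 26614*1/36207 = 12224/((I*√15410)) - 26614/36207 = 12224*(-I*√15410/15410) - 26614/36207 = -6112*I*√15410/7705 - 26614/36207 = -26614/36207 - 6112*I*√15410/7705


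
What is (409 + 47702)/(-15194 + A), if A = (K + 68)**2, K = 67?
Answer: 6873/433 ≈ 15.873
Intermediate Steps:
A = 18225 (A = (67 + 68)**2 = 135**2 = 18225)
(409 + 47702)/(-15194 + A) = (409 + 47702)/(-15194 + 18225) = 48111/3031 = 48111*(1/3031) = 6873/433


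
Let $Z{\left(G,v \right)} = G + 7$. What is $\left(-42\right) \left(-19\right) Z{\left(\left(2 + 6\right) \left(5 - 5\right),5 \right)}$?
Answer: $5586$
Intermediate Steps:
$Z{\left(G,v \right)} = 7 + G$
$\left(-42\right) \left(-19\right) Z{\left(\left(2 + 6\right) \left(5 - 5\right),5 \right)} = \left(-42\right) \left(-19\right) \left(7 + \left(2 + 6\right) \left(5 - 5\right)\right) = 798 \left(7 + 8 \cdot 0\right) = 798 \left(7 + 0\right) = 798 \cdot 7 = 5586$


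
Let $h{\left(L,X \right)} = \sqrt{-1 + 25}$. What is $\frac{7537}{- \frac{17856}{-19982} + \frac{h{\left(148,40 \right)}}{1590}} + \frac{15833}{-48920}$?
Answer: $\frac{3464291640983256913673}{410745349818469480} - \frac{199371146881705 \sqrt{6}}{16792532699038} \approx 8405.1$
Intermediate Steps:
$h{\left(L,X \right)} = 2 \sqrt{6}$ ($h{\left(L,X \right)} = \sqrt{24} = 2 \sqrt{6}$)
$\frac{7537}{- \frac{17856}{-19982} + \frac{h{\left(148,40 \right)}}{1590}} + \frac{15833}{-48920} = \frac{7537}{- \frac{17856}{-19982} + \frac{2 \sqrt{6}}{1590}} + \frac{15833}{-48920} = \frac{7537}{\left(-17856\right) \left(- \frac{1}{19982}\right) + 2 \sqrt{6} \cdot \frac{1}{1590}} + 15833 \left(- \frac{1}{48920}\right) = \frac{7537}{\frac{8928}{9991} + \frac{\sqrt{6}}{795}} - \frac{15833}{48920} = - \frac{15833}{48920} + \frac{7537}{\frac{8928}{9991} + \frac{\sqrt{6}}{795}}$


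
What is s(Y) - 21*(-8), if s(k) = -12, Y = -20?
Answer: 156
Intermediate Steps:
s(Y) - 21*(-8) = -12 - 21*(-8) = -12 + 168 = 156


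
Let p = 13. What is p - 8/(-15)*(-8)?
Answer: 131/15 ≈ 8.7333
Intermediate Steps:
p - 8/(-15)*(-8) = 13 - 8/(-15)*(-8) = 13 - 8*(-1/15)*(-8) = 13 + (8/15)*(-8) = 13 - 64/15 = 131/15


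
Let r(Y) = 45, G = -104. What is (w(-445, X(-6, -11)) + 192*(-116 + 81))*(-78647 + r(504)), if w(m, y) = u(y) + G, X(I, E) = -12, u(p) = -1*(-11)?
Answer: 535515426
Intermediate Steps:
u(p) = 11
w(m, y) = -93 (w(m, y) = 11 - 104 = -93)
(w(-445, X(-6, -11)) + 192*(-116 + 81))*(-78647 + r(504)) = (-93 + 192*(-116 + 81))*(-78647 + 45) = (-93 + 192*(-35))*(-78602) = (-93 - 6720)*(-78602) = -6813*(-78602) = 535515426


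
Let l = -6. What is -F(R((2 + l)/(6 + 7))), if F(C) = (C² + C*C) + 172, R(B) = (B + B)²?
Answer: -4920684/28561 ≈ -172.29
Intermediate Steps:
R(B) = 4*B² (R(B) = (2*B)² = 4*B²)
F(C) = 172 + 2*C² (F(C) = (C² + C²) + 172 = 2*C² + 172 = 172 + 2*C²)
-F(R((2 + l)/(6 + 7))) = -(172 + 2*(4*((2 - 6)/(6 + 7))²)²) = -(172 + 2*(4*(-4/13)²)²) = -(172 + 2*(4*(16/169))²) = -(172 + 2*(64/169)²) = -(172 + 2*(4096/28561)) = -(172 + 8192/28561) = -1*4920684/28561 = -4920684/28561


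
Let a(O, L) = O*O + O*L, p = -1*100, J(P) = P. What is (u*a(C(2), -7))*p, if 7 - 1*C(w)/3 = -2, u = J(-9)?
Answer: 486000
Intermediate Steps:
u = -9
C(w) = 27 (C(w) = 21 - 3*(-2) = 21 + 6 = 27)
p = -100
a(O, L) = O**2 + L*O
(u*a(C(2), -7))*p = -243*(-7 + 27)*(-100) = -243*20*(-100) = -9*540*(-100) = -4860*(-100) = 486000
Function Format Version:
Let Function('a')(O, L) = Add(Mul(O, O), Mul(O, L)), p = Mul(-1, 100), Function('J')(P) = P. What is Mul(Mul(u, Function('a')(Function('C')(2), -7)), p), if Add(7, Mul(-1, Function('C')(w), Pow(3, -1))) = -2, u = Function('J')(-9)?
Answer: 486000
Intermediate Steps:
u = -9
Function('C')(w) = 27 (Function('C')(w) = Add(21, Mul(-3, -2)) = Add(21, 6) = 27)
p = -100
Function('a')(O, L) = Add(Pow(O, 2), Mul(L, O))
Mul(Mul(u, Function('a')(Function('C')(2), -7)), p) = Mul(Mul(-9, Mul(27, Add(-7, 27))), -100) = Mul(Mul(-9, Mul(27, 20)), -100) = Mul(Mul(-9, 540), -100) = Mul(-4860, -100) = 486000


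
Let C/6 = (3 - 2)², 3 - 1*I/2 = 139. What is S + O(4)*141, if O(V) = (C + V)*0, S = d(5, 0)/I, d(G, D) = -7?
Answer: 7/272 ≈ 0.025735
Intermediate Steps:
I = -272 (I = 6 - 2*139 = 6 - 278 = -272)
C = 6 (C = 6*(3 - 2)² = 6*1² = 6*1 = 6)
S = 7/272 (S = -7/(-272) = -7*(-1/272) = 7/272 ≈ 0.025735)
O(V) = 0 (O(V) = (6 + V)*0 = 0)
S + O(4)*141 = 7/272 + 0*141 = 7/272 + 0 = 7/272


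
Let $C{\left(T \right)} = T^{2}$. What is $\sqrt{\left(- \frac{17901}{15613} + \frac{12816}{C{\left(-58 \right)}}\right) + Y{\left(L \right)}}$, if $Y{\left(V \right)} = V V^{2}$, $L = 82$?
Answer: $\frac{\sqrt{668845278218035}}{34829} \approx 742.54$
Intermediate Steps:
$Y{\left(V \right)} = V^{3}$
$\sqrt{\left(- \frac{17901}{15613} + \frac{12816}{C{\left(-58 \right)}}\right) + Y{\left(L \right)}} = \sqrt{\left(- \frac{17901}{15613} + \frac{12816}{\left(-58\right)^{2}}\right) + 82^{3}} = \sqrt{\left(\left(-17901\right) \frac{1}{15613} + \frac{12816}{3364}\right) + 551368} = \sqrt{\left(- \frac{1377}{1201} + 12816 \cdot \frac{1}{3364}\right) + 551368} = \sqrt{\left(- \frac{1377}{1201} + \frac{3204}{841}\right) + 551368} = \sqrt{\frac{2689947}{1010041} + 551368} = \sqrt{\frac{556906976035}{1010041}} = \frac{\sqrt{668845278218035}}{34829}$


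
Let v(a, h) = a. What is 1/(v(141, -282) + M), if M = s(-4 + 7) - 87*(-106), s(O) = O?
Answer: 1/9366 ≈ 0.00010677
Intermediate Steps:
M = 9225 (M = (-4 + 7) - 87*(-106) = 3 + 9222 = 9225)
1/(v(141, -282) + M) = 1/(141 + 9225) = 1/9366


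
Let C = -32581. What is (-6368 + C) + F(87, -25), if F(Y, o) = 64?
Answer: -38885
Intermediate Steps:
(-6368 + C) + F(87, -25) = (-6368 - 32581) + 64 = -38949 + 64 = -38885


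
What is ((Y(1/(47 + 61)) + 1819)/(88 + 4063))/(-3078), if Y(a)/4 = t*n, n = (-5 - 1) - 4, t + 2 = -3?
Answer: -673/4258926 ≈ -0.00015802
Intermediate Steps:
t = -5 (t = -2 - 3 = -5)
n = -10 (n = -6 - 4 = -10)
Y(a) = 200 (Y(a) = 4*(-5*(-10)) = 4*50 = 200)
((Y(1/(47 + 61)) + 1819)/(88 + 4063))/(-3078) = ((200 + 1819)/(88 + 4063))/(-3078) = (2019/4151)*(-1/3078) = -673/4258926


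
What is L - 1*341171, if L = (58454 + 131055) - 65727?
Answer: -217389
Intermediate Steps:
L = 123782 (L = 189509 - 65727 = 123782)
L - 1*341171 = 123782 - 1*341171 = 123782 - 341171 = -217389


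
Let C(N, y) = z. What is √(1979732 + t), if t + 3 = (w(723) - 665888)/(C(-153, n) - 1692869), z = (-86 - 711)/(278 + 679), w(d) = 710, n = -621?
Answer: 4*√81188938704574884641045/810038215 ≈ 1407.0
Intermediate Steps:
z = -797/957 ≈ -0.83281
C(N, y) = -797/957
t = -2111826972/810038215 (t = -3 + (710 - 665888)/(-797/957 - 1692869) = -3 - 665178/(-1620076430/957) = -3 - 665178*(-957/1620076430) = -3 + 318287673/810038215 = -2111826972/810038215 ≈ -2.6071)
√(1979732 + t) = √(1979732 - 2111826972/810038215) = √(1603656463631408/810038215) = 4*√81188938704574884641045/810038215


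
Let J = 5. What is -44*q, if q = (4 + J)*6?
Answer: -2376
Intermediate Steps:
q = 54 (q = (4 + 5)*6 = 9*6 = 54)
-44*q = -44*54 = -2376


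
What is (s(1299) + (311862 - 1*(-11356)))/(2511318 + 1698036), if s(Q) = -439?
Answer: 107593/1403118 ≈ 0.076681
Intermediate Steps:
(s(1299) + (311862 - 1*(-11356)))/(2511318 + 1698036) = (-439 + (311862 - 1*(-11356)))/(2511318 + 1698036) = (-439 + (311862 + 11356))/4209354 = (-439 + 323218)*(1/4209354) = 322779*(1/4209354) = 107593/1403118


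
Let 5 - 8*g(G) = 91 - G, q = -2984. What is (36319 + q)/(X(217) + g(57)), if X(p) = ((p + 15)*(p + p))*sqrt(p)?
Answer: 266680/4855088365539 + 7407303680*sqrt(217)/4855088365539 ≈ 0.022475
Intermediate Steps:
g(G) = -43/4 + G/8 (g(G) = 5/8 - (91 - G)/8 = 5/8 + (-91/8 + G/8) = -43/4 + G/8)
X(p) = 2*p**(3/2)*(15 + p) (X(p) = ((15 + p)*(2*p))*sqrt(p) = (2*p*(15 + p))*sqrt(p) = 2*p**(3/2)*(15 + p))
(36319 + q)/(X(217) + g(57)) = (36319 - 2984)/(2*217**(3/2)*(15 + 217) + (-43/4 + (1/8)*57)) = 33335/(2*(217*sqrt(217))*232 + (-43/4 + 57/8)) = 33335/(100688*sqrt(217) - 29/8) = 33335/(-29/8 + 100688*sqrt(217))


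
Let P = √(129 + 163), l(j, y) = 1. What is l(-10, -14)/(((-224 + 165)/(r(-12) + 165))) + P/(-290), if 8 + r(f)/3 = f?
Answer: -105/59 - √73/145 ≈ -1.8386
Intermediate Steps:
P = 2*√73 (P = √292 = 2*√73 ≈ 17.088)
r(f) = -24 + 3*f
l(-10, -14)/(((-224 + 165)/(r(-12) + 165))) + P/(-290) = 1/((-224 + 165)/((-24 + 3*(-12)) + 165)) + (2*√73)/(-290) = 1/(-59/((-24 - 36) + 165)) + (2*√73)*(-1/290) = 1/(-59/(-60 + 165)) - √73/145 = 1/(-59/105) - √73/145 = 1*(-105/59) - √73/145 = -105/59 - √73/145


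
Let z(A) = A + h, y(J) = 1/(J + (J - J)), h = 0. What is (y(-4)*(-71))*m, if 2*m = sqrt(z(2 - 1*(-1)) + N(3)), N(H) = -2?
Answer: 71/8 ≈ 8.8750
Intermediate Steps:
y(J) = 1/J (y(J) = 1/(J + 0) = 1/J)
z(A) = A (z(A) = A + 0 = A)
m = 1/2 (m = sqrt((2 - 1*(-1)) - 2)/2 = sqrt((2 + 1) - 2)/2 = sqrt(3 - 2)/2 = sqrt(1)/2 = (1/2)*1 = 1/2 ≈ 0.50000)
(y(-4)*(-71))*m = (-71/(-4))*(1/2) = -1/4*(-71)*(1/2) = (71/4)*(1/2) = 71/8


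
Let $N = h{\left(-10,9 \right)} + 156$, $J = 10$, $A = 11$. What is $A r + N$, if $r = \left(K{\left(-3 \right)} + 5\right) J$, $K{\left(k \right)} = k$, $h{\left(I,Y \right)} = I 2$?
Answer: $356$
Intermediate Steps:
$h{\left(I,Y \right)} = 2 I$
$r = 20$ ($r = \left(-3 + 5\right) 10 = 2 \cdot 10 = 20$)
$N = 136$ ($N = 2 \left(-10\right) + 156 = -20 + 156 = 136$)
$A r + N = 11 \cdot 20 + 136 = 220 + 136 = 356$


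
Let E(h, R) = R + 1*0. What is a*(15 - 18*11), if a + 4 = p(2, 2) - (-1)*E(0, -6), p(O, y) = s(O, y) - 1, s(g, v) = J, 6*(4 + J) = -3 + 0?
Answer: 5673/2 ≈ 2836.5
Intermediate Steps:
E(h, R) = R (E(h, R) = R + 0 = R)
J = -9/2 (J = -4 + (-3 + 0)/6 = -4 + (1/6)*(-3) = -4 - 1/2 = -9/2 ≈ -4.5000)
s(g, v) = -9/2
p(O, y) = -11/2 (p(O, y) = -9/2 - 1 = -11/2)
a = -31/2 (a = -4 + (-11/2 - (-1)*(-6)) = -4 + (-11/2 - 1*6) = -4 + (-11/2 - 6) = -4 - 23/2 = -31/2 ≈ -15.500)
a*(15 - 18*11) = -31*(15 - 18*11)/2 = -31*(15 - 198)/2 = -31/2*(-183) = 5673/2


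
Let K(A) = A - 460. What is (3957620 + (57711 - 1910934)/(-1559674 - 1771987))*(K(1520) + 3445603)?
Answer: 45445802860297986509/3331661 ≈ 1.3641e+13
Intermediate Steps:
K(A) = -460 + A
(3957620 + (57711 - 1910934)/(-1559674 - 1771987))*(K(1520) + 3445603) = (3957620 + (57711 - 1910934)/(-1559674 - 1771987))*((-460 + 1520) + 3445603) = (3957620 - 1853223/(-3331661))*(1060 + 3445603) = (3957620 - 1853223*(-1/3331661))*3446663 = (3957620 + 1853223/3331661)*3446663 = (13185450060043/3331661)*3446663 = 45445802860297986509/3331661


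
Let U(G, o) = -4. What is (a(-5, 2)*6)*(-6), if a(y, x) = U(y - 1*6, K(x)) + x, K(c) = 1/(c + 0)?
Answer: 72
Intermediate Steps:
K(c) = 1/c
a(y, x) = -4 + x
(a(-5, 2)*6)*(-6) = ((-4 + 2)*6)*(-6) = -2*6*(-6) = -12*(-6) = 72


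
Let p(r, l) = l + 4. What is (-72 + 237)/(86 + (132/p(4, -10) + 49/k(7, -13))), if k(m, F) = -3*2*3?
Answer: 2970/1103 ≈ 2.6927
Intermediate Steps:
p(r, l) = 4 + l
k(m, F) = -18 (k(m, F) = -6*3 = -18)
(-72 + 237)/(86 + (132/p(4, -10) + 49/k(7, -13))) = (-72 + 237)/(86 + (132/(4 - 10) + 49/(-18))) = 165/(86 + (132/(-6) + 49*(-1/18))) = 165/(86 + (132*(-1/6) - 49/18)) = 165/(86 + (-22 - 49/18)) = 165/(86 - 445/18) = 165/(1103/18) = 165*(18/1103) = 2970/1103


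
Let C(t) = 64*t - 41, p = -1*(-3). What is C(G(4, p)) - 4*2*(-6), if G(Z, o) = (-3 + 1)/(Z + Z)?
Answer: -9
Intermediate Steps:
p = 3
G(Z, o) = -1/Z (G(Z, o) = -2*1/(2*Z) = -1/Z)
C(t) = -41 + 64*t
C(G(4, p)) - 4*2*(-6) = (-41 + 64*(-1/4)) - 4*2*(-6) = (-41 + 64*(-1*¼)) - 8*(-6) = (-41 + 64*(-¼)) + 48 = (-41 - 16) + 48 = -57 + 48 = -9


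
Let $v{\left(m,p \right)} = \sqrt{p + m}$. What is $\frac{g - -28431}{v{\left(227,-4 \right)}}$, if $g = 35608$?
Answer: $\frac{64039 \sqrt{223}}{223} \approx 4288.4$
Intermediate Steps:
$v{\left(m,p \right)} = \sqrt{m + p}$
$\frac{g - -28431}{v{\left(227,-4 \right)}} = \frac{35608 - -28431}{\sqrt{227 - 4}} = \frac{35608 + 28431}{\sqrt{223}} = 64039 \frac{\sqrt{223}}{223} = \frac{64039 \sqrt{223}}{223}$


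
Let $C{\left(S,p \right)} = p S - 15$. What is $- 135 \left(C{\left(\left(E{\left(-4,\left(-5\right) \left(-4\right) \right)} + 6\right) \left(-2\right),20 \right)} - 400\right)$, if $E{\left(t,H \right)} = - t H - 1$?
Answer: $515025$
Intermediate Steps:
$E{\left(t,H \right)} = -1 - H t$ ($E{\left(t,H \right)} = - H t - 1 = -1 - H t$)
$C{\left(S,p \right)} = -15 + S p$ ($C{\left(S,p \right)} = S p - 15 = -15 + S p$)
$- 135 \left(C{\left(\left(E{\left(-4,\left(-5\right) \left(-4\right) \right)} + 6\right) \left(-2\right),20 \right)} - 400\right) = - 135 \left(\left(-15 + \left(\left(-1 - \left(-5\right) \left(-4\right) \left(-4\right)\right) + 6\right) \left(-2\right) 20\right) - 400\right) = - 135 \left(\left(-15 + \left(\left(-1 - 20 \left(-4\right)\right) + 6\right) \left(-2\right) 20\right) - 400\right) = - 135 \left(\left(-15 + \left(\left(-1 + 80\right) + 6\right) \left(-2\right) 20\right) - 400\right) = - 135 \left(\left(-15 + \left(79 + 6\right) \left(-2\right) 20\right) - 400\right) = - 135 \left(\left(-15 + 85 \left(-2\right) 20\right) - 400\right) = - 135 \left(\left(-15 - 3400\right) - 400\right) = - 135 \left(-3415 - 400\right) = \left(-135\right) \left(-3815\right) = 515025$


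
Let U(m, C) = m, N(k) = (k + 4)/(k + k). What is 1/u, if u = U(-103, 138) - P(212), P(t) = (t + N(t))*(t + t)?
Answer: -1/90207 ≈ -1.1086e-5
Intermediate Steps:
N(k) = (4 + k)/(2*k) (N(k) = (4 + k)/((2*k)) = (4 + k)*(1/(2*k)) = (4 + k)/(2*k))
P(t) = 2*t*(t + (4 + t)/(2*t)) (P(t) = (t + (4 + t)/(2*t))*(t + t) = (t + (4 + t)/(2*t))*(2*t) = 2*t*(t + (4 + t)/(2*t)))
u = -90207 (u = -103 - (4 + 212 + 2*212²) = -103 - (4 + 212 + 2*44944) = -103 - (4 + 212 + 89888) = -103 - 1*90104 = -103 - 90104 = -90207)
1/u = 1/(-90207) = -1/90207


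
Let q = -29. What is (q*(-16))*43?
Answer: 19952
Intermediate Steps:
(q*(-16))*43 = -29*(-16)*43 = 464*43 = 19952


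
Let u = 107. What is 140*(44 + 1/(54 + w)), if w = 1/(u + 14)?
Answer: 8054508/1307 ≈ 6162.6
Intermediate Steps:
w = 1/121 (w = 1/(107 + 14) = 1/121 ≈ 0.0082645)
140*(44 + 1/(54 + w)) = 140*(44 + 1/(54 + 1/121)) = 140*(44 + 1/(6535/121)) = 140*(44 + 121/6535) = 140*(287661/6535) = 8054508/1307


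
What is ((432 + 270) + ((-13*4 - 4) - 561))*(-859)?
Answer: -73015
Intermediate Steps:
((432 + 270) + ((-13*4 - 4) - 561))*(-859) = (702 + ((-52 - 4) - 561))*(-859) = (702 + (-56 - 561))*(-859) = (702 - 617)*(-859) = 85*(-859) = -73015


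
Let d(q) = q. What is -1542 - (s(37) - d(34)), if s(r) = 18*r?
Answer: -2174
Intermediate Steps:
-1542 - (s(37) - d(34)) = -1542 - (18*37 - 1*34) = -1542 - (666 - 34) = -1542 - 1*632 = -1542 - 632 = -2174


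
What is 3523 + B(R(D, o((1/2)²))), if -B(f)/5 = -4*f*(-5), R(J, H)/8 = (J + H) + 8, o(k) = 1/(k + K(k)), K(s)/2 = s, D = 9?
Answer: -33431/3 ≈ -11144.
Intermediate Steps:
K(s) = 2*s
o(k) = 1/(3*k) (o(k) = 1/(k + 2*k) = 1/(3*k))
R(J, H) = 64 + 8*H + 8*J (R(J, H) = 8*((J + H) + 8) = 8*((H + J) + 8) = 8*(8 + H + J) = 64 + 8*H + 8*J)
B(f) = -100*f (B(f) = -5*(-4*f)*(-5) = -100*f)
3523 + B(R(D, o((1/2)²))) = 3523 - 100*(64 + 8*(1/(3*((1/2)²))) + 8*9) = 3523 - 100*(64 + 8*(1/(3*((½)²))) + 72) = 3523 - 100*(64 + 8*(1/(3*(¼))) + 72) = 3523 - 100*(64 + 8*((⅓)*4) + 72) = 3523 - 100*(64 + 8*(4/3) + 72) = 3523 - 100*(64 + 32/3 + 72) = 3523 - 100*440/3 = 3523 - 44000/3 = -33431/3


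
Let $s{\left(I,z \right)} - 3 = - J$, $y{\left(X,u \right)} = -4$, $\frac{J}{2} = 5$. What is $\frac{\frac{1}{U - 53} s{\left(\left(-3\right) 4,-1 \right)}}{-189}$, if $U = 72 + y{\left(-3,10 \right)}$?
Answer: $\frac{1}{405} \approx 0.0024691$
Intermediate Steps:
$J = 10$ ($J = 2 \cdot 5 = 10$)
$s{\left(I,z \right)} = -7$ ($s{\left(I,z \right)} = 3 - 10 = -7$)
$U = 68$ ($U = 72 - 4 = 68$)
$\frac{\frac{1}{U - 53} s{\left(\left(-3\right) 4,-1 \right)}}{-189} = \frac{\frac{1}{68 - 53} \left(-7\right)}{-189} = \frac{1}{15} \left(-7\right) \left(- \frac{1}{189}\right) = \left(- \frac{7}{15}\right) \left(- \frac{1}{189}\right) = \frac{1}{405}$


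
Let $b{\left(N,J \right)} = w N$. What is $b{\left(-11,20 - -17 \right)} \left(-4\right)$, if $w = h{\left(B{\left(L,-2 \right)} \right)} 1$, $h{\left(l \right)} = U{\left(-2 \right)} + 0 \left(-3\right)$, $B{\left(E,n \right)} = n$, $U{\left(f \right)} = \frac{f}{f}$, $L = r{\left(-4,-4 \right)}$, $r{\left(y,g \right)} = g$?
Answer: $44$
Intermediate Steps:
$L = -4$
$U{\left(f \right)} = 1$
$h{\left(l \right)} = 1$ ($h{\left(l \right)} = 1 + 0 \left(-3\right) = 1 + 0 = 1$)
$w = 1$ ($w = 1 \cdot 1 = 1$)
$b{\left(N,J \right)} = N$ ($b{\left(N,J \right)} = 1 N = N$)
$b{\left(-11,20 - -17 \right)} \left(-4\right) = \left(-11\right) \left(-4\right) = 44$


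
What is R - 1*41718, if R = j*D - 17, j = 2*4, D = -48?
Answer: -42119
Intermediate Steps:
j = 8
R = -401 (R = 8*(-48) - 17 = -384 - 17 = -401)
R - 1*41718 = -401 - 1*41718 = -401 - 41718 = -42119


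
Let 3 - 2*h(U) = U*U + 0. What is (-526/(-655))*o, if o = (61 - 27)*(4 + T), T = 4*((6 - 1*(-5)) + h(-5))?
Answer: 71536/655 ≈ 109.22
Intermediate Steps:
h(U) = 3/2 - U**2/2 (h(U) = 3/2 - (U*U + 0)/2 = 3/2 - (U**2 + 0)/2 = 3/2 - U**2/2)
T = 0 (T = 4*((6 - 1*(-5)) + (3/2 - 1/2*(-5)**2)) = 4*((6 + 5) + (3/2 - 1/2*25)) = 4*(11 + (3/2 - 25/2)) = 4*(11 - 11) = 4*0 = 0)
o = 136 (o = (61 - 27)*(4 + 0) = 34*4 = 136)
(-526/(-655))*o = -526/(-655)*136 = -526*(-1/655)*136 = (526/655)*136 = 71536/655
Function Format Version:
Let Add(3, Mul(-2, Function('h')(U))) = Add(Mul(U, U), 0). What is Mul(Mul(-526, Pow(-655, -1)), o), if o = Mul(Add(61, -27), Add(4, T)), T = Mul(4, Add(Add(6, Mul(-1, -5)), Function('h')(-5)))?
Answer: Rational(71536, 655) ≈ 109.22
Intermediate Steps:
Function('h')(U) = Add(Rational(3, 2), Mul(Rational(-1, 2), Pow(U, 2))) (Function('h')(U) = Add(Rational(3, 2), Mul(Rational(-1, 2), Add(Mul(U, U), 0))) = Add(Rational(3, 2), Mul(Rational(-1, 2), Add(Pow(U, 2), 0))) = Add(Rational(3, 2), Mul(Rational(-1, 2), Pow(U, 2))))
T = 0 (T = Mul(4, Add(Add(6, Mul(-1, -5)), Add(Rational(3, 2), Mul(Rational(-1, 2), Pow(-5, 2))))) = Mul(4, Add(Add(6, 5), Add(Rational(3, 2), Mul(Rational(-1, 2), 25)))) = Mul(4, Add(11, Add(Rational(3, 2), Rational(-25, 2)))) = Mul(4, Add(11, -11)) = Mul(4, 0) = 0)
o = 136 (o = Mul(Add(61, -27), Add(4, 0)) = Mul(34, 4) = 136)
Mul(Mul(-526, Pow(-655, -1)), o) = Mul(Mul(-526, Pow(-655, -1)), 136) = Mul(Mul(-526, Rational(-1, 655)), 136) = Mul(Rational(526, 655), 136) = Rational(71536, 655)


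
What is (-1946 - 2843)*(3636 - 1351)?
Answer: -10942865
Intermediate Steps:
(-1946 - 2843)*(3636 - 1351) = -4789*2285 = -10942865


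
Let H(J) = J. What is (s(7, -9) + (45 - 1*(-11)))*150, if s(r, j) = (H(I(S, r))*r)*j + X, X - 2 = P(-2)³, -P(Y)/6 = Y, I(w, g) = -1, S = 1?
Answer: 277350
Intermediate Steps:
P(Y) = -6*Y
X = 1730 (X = 2 + (-6*(-2))³ = 2 + 12³ = 2 + 1728 = 1730)
s(r, j) = 1730 - j*r (s(r, j) = (-r)*j + 1730 = -j*r + 1730 = 1730 - j*r)
(s(7, -9) + (45 - 1*(-11)))*150 = ((1730 - 1*(-9)*7) + (45 - 1*(-11)))*150 = ((1730 + 63) + (45 + 11))*150 = (1793 + 56)*150 = 1849*150 = 277350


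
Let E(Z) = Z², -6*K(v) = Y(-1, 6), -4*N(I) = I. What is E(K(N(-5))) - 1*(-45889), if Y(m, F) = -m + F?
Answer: 1652053/36 ≈ 45890.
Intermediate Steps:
N(I) = -I/4
Y(m, F) = F - m
K(v) = -7/6 (K(v) = -(6 - 1*(-1))/6 = -(6 + 1)/6 = -⅙*7 = -7/6)
E(K(N(-5))) - 1*(-45889) = (-7/6)² - 1*(-45889) = 49/36 + 45889 = 1652053/36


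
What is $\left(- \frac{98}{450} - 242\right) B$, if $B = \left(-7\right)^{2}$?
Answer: $- \frac{2670451}{225} \approx -11869.0$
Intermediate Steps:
$B = 49$
$\left(- \frac{98}{450} - 242\right) B = \left(- \frac{98}{450} - 242\right) 49 = \left(\left(-98\right) \frac{1}{450} - 242\right) 49 = \left(- \frac{49}{225} - 242\right) 49 = \left(- \frac{54499}{225}\right) 49 = - \frac{2670451}{225}$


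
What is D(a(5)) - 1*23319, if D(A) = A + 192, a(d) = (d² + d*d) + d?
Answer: -23072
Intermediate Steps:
a(d) = d + 2*d² (a(d) = (d² + d²) + d = 2*d² + d = d + 2*d²)
D(A) = 192 + A
D(a(5)) - 1*23319 = (192 + 5*(1 + 2*5)) - 1*23319 = (192 + 5*(1 + 10)) - 23319 = (192 + 5*11) - 23319 = (192 + 55) - 23319 = 247 - 23319 = -23072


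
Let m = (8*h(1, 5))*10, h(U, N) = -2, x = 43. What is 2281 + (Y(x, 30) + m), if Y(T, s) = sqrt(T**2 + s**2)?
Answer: 2121 + sqrt(2749) ≈ 2173.4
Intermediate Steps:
m = -160 (m = (8*(-2))*10 = -16*10 = -160)
2281 + (Y(x, 30) + m) = 2281 + (sqrt(43**2 + 30**2) - 160) = 2281 + (sqrt(1849 + 900) - 160) = 2281 + (sqrt(2749) - 160) = 2281 + (-160 + sqrt(2749)) = 2121 + sqrt(2749)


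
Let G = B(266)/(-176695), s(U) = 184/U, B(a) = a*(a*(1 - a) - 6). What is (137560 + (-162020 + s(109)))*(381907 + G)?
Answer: -179951521604856756/19259755 ≈ -9.3434e+9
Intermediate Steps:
B(a) = a*(-6 + a*(1 - a))
G = 18751936/176695 (G = (266*(-6 + 266 - 1*266²))/(-176695) = (266*(-6 + 266 - 1*70756))*(-1/176695) = (266*(-6 + 266 - 70756))*(-1/176695) = (266*(-70496))*(-1/176695) = -18751936*(-1/176695) = 18751936/176695 ≈ 106.13)
(137560 + (-162020 + s(109)))*(381907 + G) = (137560 + (-162020 + 184/109))*(381907 + 18751936/176695) = (137560 + (-162020 + 184*(1/109)))*(67499809301/176695) = (137560 + (-162020 + 184/109))*(67499809301/176695) = (137560 - 17659996/109)*(67499809301/176695) = -2665956/109*67499809301/176695 = -179951521604856756/19259755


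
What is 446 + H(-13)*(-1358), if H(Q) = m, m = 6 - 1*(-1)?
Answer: -9060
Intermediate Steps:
m = 7 (m = 6 + 1 = 7)
H(Q) = 7
446 + H(-13)*(-1358) = 446 + 7*(-1358) = 446 - 9506 = -9060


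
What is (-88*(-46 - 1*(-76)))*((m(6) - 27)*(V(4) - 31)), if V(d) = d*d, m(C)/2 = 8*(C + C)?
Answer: 6534000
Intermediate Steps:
m(C) = 32*C (m(C) = 2*(8*(C + C)) = 2*(8*(2*C)) = 2*(16*C) = 32*C)
V(d) = d²
(-88*(-46 - 1*(-76)))*((m(6) - 27)*(V(4) - 31)) = (-88*(-46 - 1*(-76)))*((32*6 - 27)*(4² - 31)) = (-88*(-46 + 76))*((192 - 27)*(16 - 31)) = (-88*30)*(165*(-15)) = -2640*(-2475) = 6534000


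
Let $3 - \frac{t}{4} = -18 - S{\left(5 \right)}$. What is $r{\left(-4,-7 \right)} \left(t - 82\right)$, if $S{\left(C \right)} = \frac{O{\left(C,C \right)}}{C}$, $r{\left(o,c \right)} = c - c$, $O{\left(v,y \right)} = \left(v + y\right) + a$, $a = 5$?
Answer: $0$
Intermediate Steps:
$O{\left(v,y \right)} = 5 + v + y$ ($O{\left(v,y \right)} = \left(v + y\right) + 5 = 5 + v + y$)
$r{\left(o,c \right)} = 0$
$S{\left(C \right)} = \frac{5 + 2 C}{C}$ ($S{\left(C \right)} = \frac{5 + C + C}{C} = \frac{5 + 2 C}{C}$)
$t = 96$ ($t = 12 - 4 \left(-18 - \left(2 + \frac{5}{5}\right)\right) = 12 - 4 \left(-18 - \left(2 + 5 \cdot \frac{1}{5}\right)\right) = 12 - 4 \left(-18 - \left(2 + 1\right)\right) = 12 - 4 \left(-18 - 3\right) = 12 - -84 = 12 + 84 = 96$)
$r{\left(-4,-7 \right)} \left(t - 82\right) = 0 \left(96 - 82\right) = 0 \cdot 14 = 0$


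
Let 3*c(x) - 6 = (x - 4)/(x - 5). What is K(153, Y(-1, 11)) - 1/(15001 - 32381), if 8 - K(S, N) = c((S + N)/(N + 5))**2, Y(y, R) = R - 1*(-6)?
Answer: 3467194/1759725 ≈ 1.9703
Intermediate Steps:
Y(y, R) = 6 + R (Y(y, R) = R + 6 = 6 + R)
c(x) = 2 + (-4 + x)/(3*(-5 + x)) (c(x) = 2 + ((x - 4)/(x - 5))/3 = 2 + ((-4 + x)/(-5 + x))/3 = 2 + (-4 + x)/(3*(-5 + x)))
K(S, N) = 8 - (-34 + 7*(N + S)/(5 + N))**2/(9*(-5 + (N + S)/(5 + N))**2) (K(S, N) = 8 - ((-34 + 7*((S + N)/(N + 5)))/(3*(-5 + (S + N)/(N + 5))))**2 = 8 - ((-34 + 7*((N + S)/(5 + N)))/(3*(-5 + (N + S)/(5 + N))))**2 = 8 - ((-34 + 7*(N + S)/(5 + N))/(3*(-5 + (N + S)/(5 + N))))**2 = 8 - (-34 + 7*(N + S)/(5 + N))**2/(9*(-5 + (N + S)/(5 + N))**2))
K(153, Y(-1, 11)) - 1/(15001 - 32381) = (8 - (170 - 7*153 + 27*(6 + 11))**2/(9*(25 - 1*153 + 4*(6 + 11))**2)) - 1/(15001 - 32381) = (8 - (170 - 1071 + 27*17)**2/(9*(25 - 153 + 4*17)**2)) - 1/(-17380) = (8 - (170 - 1071 + 459)**2/(9*(25 - 153 + 68)**2)) - 1*(-1/17380) = (8 - 1/9*(-442)**2/(-60)**2) + 1/17380 = (8 - 1/9*1/3600*195364) + 1/17380 = (8 - 48841/8100) + 1/17380 = 15959/8100 + 1/17380 = 3467194/1759725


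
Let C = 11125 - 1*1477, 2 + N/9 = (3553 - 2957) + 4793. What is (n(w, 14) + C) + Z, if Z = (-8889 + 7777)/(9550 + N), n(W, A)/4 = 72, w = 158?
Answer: 576614776/58033 ≈ 9936.0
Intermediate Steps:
n(W, A) = 288 (n(W, A) = 4*72 = 288)
N = 48483 (N = -18 + 9*((3553 - 2957) + 4793) = -18 + 9*(596 + 4793) = -18 + 9*5389 = -18 + 48501 = 48483)
Z = -1112/58033 (Z = (-8889 + 7777)/(9550 + 48483) = -1112/58033 ≈ -0.019162)
C = 9648 (C = 11125 - 1477 = 9648)
(n(w, 14) + C) + Z = (288 + 9648) - 1112/58033 = 9936 - 1112/58033 = 576614776/58033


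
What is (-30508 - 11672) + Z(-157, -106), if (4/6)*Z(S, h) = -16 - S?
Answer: -83937/2 ≈ -41969.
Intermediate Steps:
Z(S, h) = -24 - 3*S/2 (Z(S, h) = 3*(-16 - S)/2 = -24 - 3*S/2)
(-30508 - 11672) + Z(-157, -106) = (-30508 - 11672) + (-24 - 3/2*(-157)) = -42180 + (-24 + 471/2) = -42180 + 423/2 = -83937/2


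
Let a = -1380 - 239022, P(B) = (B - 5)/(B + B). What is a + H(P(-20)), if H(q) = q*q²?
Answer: -123085699/512 ≈ -2.4040e+5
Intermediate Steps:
P(B) = (-5 + B)/(2*B) (P(B) = (-5 + B)/((2*B)) = (-5 + B)*(1/(2*B)) = (-5 + B)/(2*B))
H(q) = q³
a = -240402
a + H(P(-20)) = -240402 + ((½)*(-5 - 20)/(-20))³ = -240402 + ((½)*(-1/20)*(-25))³ = -240402 + (5/8)³ = -240402 + 125/512 = -123085699/512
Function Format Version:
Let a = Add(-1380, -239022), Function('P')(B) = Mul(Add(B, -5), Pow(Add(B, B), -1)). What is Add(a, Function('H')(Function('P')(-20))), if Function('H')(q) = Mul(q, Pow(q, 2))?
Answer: Rational(-123085699, 512) ≈ -2.4040e+5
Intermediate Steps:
Function('P')(B) = Mul(Rational(1, 2), Pow(B, -1), Add(-5, B)) (Function('P')(B) = Mul(Add(-5, B), Pow(Mul(2, B), -1)) = Mul(Add(-5, B), Mul(Rational(1, 2), Pow(B, -1))) = Mul(Rational(1, 2), Pow(B, -1), Add(-5, B)))
Function('H')(q) = Pow(q, 3)
a = -240402
Add(a, Function('H')(Function('P')(-20))) = Add(-240402, Pow(Mul(Rational(1, 2), Pow(-20, -1), Add(-5, -20)), 3)) = Add(-240402, Pow(Mul(Rational(1, 2), Rational(-1, 20), -25), 3)) = Add(-240402, Pow(Rational(5, 8), 3)) = Add(-240402, Rational(125, 512)) = Rational(-123085699, 512)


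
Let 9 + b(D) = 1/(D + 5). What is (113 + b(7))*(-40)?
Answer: -12490/3 ≈ -4163.3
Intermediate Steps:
b(D) = -9 + 1/(5 + D) (b(D) = -9 + 1/(D + 5) = -9 + 1/(5 + D))
(113 + b(7))*(-40) = (113 + (-44 - 9*7)/(5 + 7))*(-40) = (113 + (-44 - 63)/12)*(-40) = (113 + (1/12)*(-107))*(-40) = (113 - 107/12)*(-40) = (1249/12)*(-40) = -12490/3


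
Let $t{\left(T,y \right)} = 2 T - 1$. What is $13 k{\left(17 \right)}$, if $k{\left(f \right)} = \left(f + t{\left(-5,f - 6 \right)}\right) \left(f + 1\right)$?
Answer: $1404$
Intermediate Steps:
$t{\left(T,y \right)} = -1 + 2 T$
$k{\left(f \right)} = \left(1 + f\right) \left(-11 + f\right)$ ($k{\left(f \right)} = \left(f + \left(-1 + 2 \left(-5\right)\right)\right) \left(f + 1\right) = \left(f - 11\right) \left(1 + f\right) = \left(-11 + f\right) \left(1 + f\right) = \left(1 + f\right) \left(-11 + f\right)$)
$13 k{\left(17 \right)} = 13 \left(-11 + 17^{2} - 170\right) = 13 \left(-11 + 289 - 170\right) = 13 \cdot 108 = 1404$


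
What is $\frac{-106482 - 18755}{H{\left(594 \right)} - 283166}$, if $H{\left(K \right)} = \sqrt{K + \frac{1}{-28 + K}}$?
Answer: $\frac{20071978953572}{45383568356491} + \frac{125237 \sqrt{190292030}}{45383568356491} \approx 0.44231$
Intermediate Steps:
$\frac{-106482 - 18755}{H{\left(594 \right)} - 283166} = \frac{-106482 - 18755}{\sqrt{\frac{1 + 594 \left(-28 + 594\right)}{-28 + 594}} - 283166} = - \frac{125237}{\sqrt{\frac{1 + 594 \cdot 566}{566}} - 283166} = - \frac{125237}{\sqrt{\frac{1 + 336204}{566}} - 283166} = - \frac{125237}{\sqrt{\frac{1}{566} \cdot 336205} - 283166} = - \frac{125237}{\sqrt{\frac{336205}{566}} - 283166} = - \frac{125237}{\frac{\sqrt{190292030}}{566} - 283166} = - \frac{125237}{-283166 + \frac{\sqrt{190292030}}{566}}$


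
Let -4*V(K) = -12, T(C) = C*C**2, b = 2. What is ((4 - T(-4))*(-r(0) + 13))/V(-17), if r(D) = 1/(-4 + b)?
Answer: 306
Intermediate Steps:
T(C) = C**3
V(K) = 3 (V(K) = -1/4*(-12) = 3)
r(D) = -1/2 (r(D) = 1/(-4 + 2) = 1/(-2) = -1/2)
((4 - T(-4))*(-r(0) + 13))/V(-17) = ((4 - 1*(-4)**3)*(-1*(-1/2) + 13))/3 = ((4 - 1*(-64))*(1/2 + 13))*(1/3) = ((4 + 64)*(27/2))*(1/3) = (68*(27/2))*(1/3) = 918*(1/3) = 306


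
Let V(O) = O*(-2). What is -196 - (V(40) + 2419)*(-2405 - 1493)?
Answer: 9117226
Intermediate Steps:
V(O) = -2*O
-196 - (V(40) + 2419)*(-2405 - 1493) = -196 - (-2*40 + 2419)*(-2405 - 1493) = -196 - (-80 + 2419)*(-3898) = -196 - 2339*(-3898) = -196 - 1*(-9117422) = -196 + 9117422 = 9117226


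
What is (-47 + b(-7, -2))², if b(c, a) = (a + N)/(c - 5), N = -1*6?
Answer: 19321/9 ≈ 2146.8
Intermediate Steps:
N = -6
b(c, a) = (-6 + a)/(-5 + c) (b(c, a) = (a - 6)/(c - 5) = (-6 + a)/(-5 + c))
(-47 + b(-7, -2))² = (-47 + (-6 - 2)/(-5 - 7))² = (-47 - 8/(-12))² = (-47 - 1/12*(-8))² = (-47 + ⅔)² = (-139/3)² = 19321/9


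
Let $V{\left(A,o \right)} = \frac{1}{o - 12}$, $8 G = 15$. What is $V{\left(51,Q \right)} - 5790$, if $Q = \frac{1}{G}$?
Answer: $- \frac{995895}{172} \approx -5790.1$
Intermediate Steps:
$G = \frac{15}{8}$ ($G = \frac{1}{8} \cdot 15 = \frac{15}{8} \approx 1.875$)
$Q = \frac{8}{15}$ ($Q = \frac{1}{\frac{15}{8}} = \frac{8}{15} \approx 0.53333$)
$V{\left(A,o \right)} = \frac{1}{-12 + o}$
$V{\left(51,Q \right)} - 5790 = \frac{1}{-12 + \frac{8}{15}} - 5790 = \frac{1}{- \frac{172}{15}} - 5790 = - \frac{15}{172} - 5790 = - \frac{995895}{172}$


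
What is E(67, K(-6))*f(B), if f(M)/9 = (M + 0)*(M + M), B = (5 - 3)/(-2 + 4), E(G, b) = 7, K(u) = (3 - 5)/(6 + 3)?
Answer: 126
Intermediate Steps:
K(u) = -2/9
B = 1 (B = 2/2 = 2*(½) = 1)
f(M) = 18*M² (f(M) = 9*((M + 0)*(M + M)) = 9*(M*(2*M)) = 9*(2*M²) = 18*M²)
E(67, K(-6))*f(B) = 7*(18*1²) = 7*(18*1) = 7*18 = 126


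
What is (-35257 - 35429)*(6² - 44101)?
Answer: 3114778590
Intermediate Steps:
(-35257 - 35429)*(6² - 44101) = -70686*(36 - 44101) = -70686*(-44065) = 3114778590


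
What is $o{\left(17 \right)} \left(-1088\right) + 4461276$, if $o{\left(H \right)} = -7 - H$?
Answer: $4487388$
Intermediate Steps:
$o{\left(17 \right)} \left(-1088\right) + 4461276 = \left(-7 - 17\right) \left(-1088\right) + 4461276 = \left(-24\right) \left(-1088\right) + 4461276 = 26112 + 4461276 = 4487388$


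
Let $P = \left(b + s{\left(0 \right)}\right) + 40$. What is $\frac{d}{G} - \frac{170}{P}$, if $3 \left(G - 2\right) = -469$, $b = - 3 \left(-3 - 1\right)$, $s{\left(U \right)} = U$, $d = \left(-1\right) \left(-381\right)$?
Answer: $- \frac{69073}{12038} \approx -5.7379$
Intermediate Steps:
$d = 381$
$b = 12$ ($b = \left(-3\right) \left(-4\right) = 12$)
$P = 52$ ($P = \left(12 + 0\right) + 40 = 12 + 40 = 52$)
$G = - \frac{463}{3}$ ($G = 2 + \frac{1}{3} \left(-469\right) = 2 - \frac{469}{3} = - \frac{463}{3} \approx -154.33$)
$\frac{d}{G} - \frac{170}{P} = \frac{381}{- \frac{463}{3}} - \frac{170}{52} = 381 \left(- \frac{3}{463}\right) - \frac{85}{26} = - \frac{1143}{463} - \frac{85}{26} = - \frac{69073}{12038}$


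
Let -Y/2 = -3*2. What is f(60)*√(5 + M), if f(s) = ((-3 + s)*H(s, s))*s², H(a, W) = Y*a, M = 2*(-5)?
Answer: 147744000*I*√5 ≈ 3.3037e+8*I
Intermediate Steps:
Y = 12 (Y = -(-6)*2 = -2*(-6) = 12)
M = -10
H(a, W) = 12*a
f(s) = 12*s³*(-3 + s) (f(s) = ((-3 + s)*(12*s))*s² = (12*s*(-3 + s))*s² = 12*s³*(-3 + s))
f(60)*√(5 + M) = (12*60³*(-3 + 60))*√(5 - 10) = (12*216000*57)*√(-5) = 147744000*(I*√5) = 147744000*I*√5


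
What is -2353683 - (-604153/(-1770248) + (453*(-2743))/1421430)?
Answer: -987088771007488053/419380602440 ≈ -2.3537e+6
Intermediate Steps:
-2353683 - (-604153/(-1770248) + (453*(-2743))/1421430) = -2353683 - (-604153*(-1/1770248) - 1242579*1/1421430) = -2353683 - (604153/1770248 - 414193/473810) = -2353683 - 1*(-223485298467/419380602440) = -2353683 + 223485298467/419380602440 = -987088771007488053/419380602440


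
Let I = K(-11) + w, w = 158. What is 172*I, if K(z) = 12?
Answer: 29240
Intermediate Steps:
I = 170 (I = 12 + 158 = 170)
172*I = 172*170 = 29240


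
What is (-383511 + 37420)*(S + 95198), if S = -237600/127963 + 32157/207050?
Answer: -79355554546356020371/2408612650 ≈ -3.2947e+10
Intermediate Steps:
S = -4098197619/2408612650 (S = -237600*1/127963 + 32157*(1/207050) = -21600/11633 + 32157/207050 = -4098197619/2408612650 ≈ -1.7015)
(-383511 + 37420)*(S + 95198) = (-383511 + 37420)*(-4098197619/2408612650 + 95198) = -346091*229291008857081/2408612650 = -79355554546356020371/2408612650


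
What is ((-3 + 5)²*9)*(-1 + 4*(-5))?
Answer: -756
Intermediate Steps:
((-3 + 5)²*9)*(-1 + 4*(-5)) = (2²*9)*(-1 - 20) = (4*9)*(-21) = 36*(-21) = -756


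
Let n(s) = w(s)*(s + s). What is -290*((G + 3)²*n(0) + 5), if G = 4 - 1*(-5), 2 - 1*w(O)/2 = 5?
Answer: -1450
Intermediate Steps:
w(O) = -6 (w(O) = 4 - 2*5 = 4 - 10 = -6)
G = 9 (G = 4 + 5 = 9)
n(s) = -12*s (n(s) = -6*(s + s) = -12*s)
-290*((G + 3)²*n(0) + 5) = -290*((9 + 3)²*(-12*0) + 5) = -290*(12²*0 + 5) = -290*(144*0 + 5) = -290*(0 + 5) = -290*5 = -1*1450 = -1450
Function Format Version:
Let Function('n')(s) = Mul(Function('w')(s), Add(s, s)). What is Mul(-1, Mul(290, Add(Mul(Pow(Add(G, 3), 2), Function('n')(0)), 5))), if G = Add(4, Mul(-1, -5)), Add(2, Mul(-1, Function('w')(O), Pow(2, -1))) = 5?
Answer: -1450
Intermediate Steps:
Function('w')(O) = -6 (Function('w')(O) = Add(4, Mul(-2, 5)) = Add(4, -10) = -6)
G = 9 (G = Add(4, 5) = 9)
Function('n')(s) = Mul(-12, s) (Function('n')(s) = Mul(-6, Add(s, s)) = Mul(-6, Mul(2, s)) = Mul(-12, s))
Mul(-1, Mul(290, Add(Mul(Pow(Add(G, 3), 2), Function('n')(0)), 5))) = Mul(-1, Mul(290, Add(Mul(Pow(Add(9, 3), 2), Mul(-12, 0)), 5))) = Mul(-1, Mul(290, Add(Mul(Pow(12, 2), 0), 5))) = Mul(-1, Mul(290, Add(Mul(144, 0), 5))) = Mul(-1, Mul(290, Add(0, 5))) = Mul(-1, Mul(290, 5)) = Mul(-1, 1450) = -1450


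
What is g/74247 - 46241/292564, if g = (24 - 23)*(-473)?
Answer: -3571638299/21721999308 ≈ -0.16442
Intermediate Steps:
g = -473 (g = 1*(-473) = -473)
g/74247 - 46241/292564 = -473/74247 - 46241/292564 = -3571638299/21721999308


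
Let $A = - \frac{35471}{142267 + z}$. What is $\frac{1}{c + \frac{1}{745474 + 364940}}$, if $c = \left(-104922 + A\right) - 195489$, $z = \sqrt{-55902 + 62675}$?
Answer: $- \frac{1874279086636859755801661811}{563054522002459209581058083903717} - \frac{10934106466566879 \sqrt{6773}}{563054522002459209581058083903717} \approx -3.3288 \cdot 10^{-6}$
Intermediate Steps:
$z = \sqrt{6773} \approx 82.298$
$A = - \frac{35471}{142267 + \sqrt{6773}} \approx -0.24918$
$c = - \frac{6080291396976833}{20239892516} + \frac{35471 \sqrt{6773}}{20239892516}$ ($c = \left(-104922 - \left(\frac{5046352757}{20239892516} - \frac{35471 \sqrt{6773}}{20239892516}\right)\right) - 195489 = \left(- \frac{2123615048916509}{20239892516} + \frac{35471 \sqrt{6773}}{20239892516}\right) - 195489 = - \frac{6080291396976833}{20239892516} + \frac{35471 \sqrt{6773}}{20239892516} \approx -3.0041 \cdot 10^{5}$)
$\frac{1}{c + \frac{1}{745474 + 364940}} = \frac{1}{\left(- \frac{6080291396976833}{20239892516} + \frac{35471 \sqrt{6773}}{20239892516}\right) + \frac{1}{745474 + 364940}} = \frac{1}{\left(- \frac{6080291396976833}{20239892516} + \frac{35471 \sqrt{6773}}{20239892516}\right) + \frac{1}{1110414}} = \frac{1}{- \frac{3375820345631196573173}{11237330004130812} + \frac{35471 \sqrt{6773}}{20239892516}}$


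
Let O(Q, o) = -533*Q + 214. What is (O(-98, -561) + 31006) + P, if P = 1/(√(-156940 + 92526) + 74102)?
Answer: 32732869251391/392226487 - I*√64414/5491170818 ≈ 83454.0 - 4.6219e-8*I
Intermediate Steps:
O(Q, o) = 214 - 533*Q
P = 1/(74102 + I*√64414) (P = 1/(√(-64414) + 74102) = 1/(I*√64414 + 74102) = 1/(74102 + I*√64414) ≈ 1.3495e-5 - 4.622e-8*I)
(O(-98, -561) + 31006) + P = ((214 - 533*(-98)) + 31006) + (5293/392226487 - I*√64414/5491170818) = ((214 + 52234) + 31006) + (5293/392226487 - I*√64414/5491170818) = (52448 + 31006) + (5293/392226487 - I*√64414/5491170818) = 83454 + (5293/392226487 - I*√64414/5491170818) = 32732869251391/392226487 - I*√64414/5491170818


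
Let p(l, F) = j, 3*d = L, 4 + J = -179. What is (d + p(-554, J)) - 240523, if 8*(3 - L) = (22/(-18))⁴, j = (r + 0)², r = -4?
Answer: -37871051425/157464 ≈ -2.4051e+5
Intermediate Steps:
J = -183 (J = -4 - 179 = -183)
j = 16 (j = (-4 + 0)² = (-4)² = 16)
L = 142823/52488 (L = 3 - (22/(-18))⁴/8 = 3 - (22*(-1/18))⁴/8 = 3 - (-11/9)⁴/8 = 3 - ⅛*14641/6561 = 3 - 14641/52488 = 142823/52488 ≈ 2.7211)
d = 142823/157464 (d = (⅓)*(142823/52488) = 142823/157464 ≈ 0.90702)
p(l, F) = 16
(d + p(-554, J)) - 240523 = (142823/157464 + 16) - 240523 = 2662247/157464 - 240523 = -37871051425/157464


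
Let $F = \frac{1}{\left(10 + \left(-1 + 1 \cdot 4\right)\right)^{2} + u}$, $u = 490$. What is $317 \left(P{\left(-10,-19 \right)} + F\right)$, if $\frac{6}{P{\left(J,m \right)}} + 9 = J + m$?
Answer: $- \frac{620686}{12521} \approx -49.572$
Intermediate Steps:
$P{\left(J,m \right)} = \frac{6}{-9 + J + m}$ ($P{\left(J,m \right)} = \frac{6}{-9 + \left(J + m\right)} = \frac{6}{-9 + J + m}$)
$F = \frac{1}{659}$ ($F = \frac{1}{\left(10 + \left(-1 + 1 \cdot 4\right)\right)^{2} + 490} = \frac{1}{\left(10 + \left(-1 + 4\right)\right)^{2} + 490} = \frac{1}{\left(10 + 3\right)^{2} + 490} = \frac{1}{13^{2} + 490} = \frac{1}{169 + 490} = \frac{1}{659} \approx 0.0015175$)
$317 \left(P{\left(-10,-19 \right)} + F\right) = 317 \left(\frac{6}{-9 - 10 - 19} + \frac{1}{659}\right) = 317 \left(\frac{6}{-38} + \frac{1}{659}\right) = 317 \left(6 \left(- \frac{1}{38}\right) + \frac{1}{659}\right) = 317 \left(- \frac{3}{19} + \frac{1}{659}\right) = 317 \left(- \frac{1958}{12521}\right) = - \frac{620686}{12521}$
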